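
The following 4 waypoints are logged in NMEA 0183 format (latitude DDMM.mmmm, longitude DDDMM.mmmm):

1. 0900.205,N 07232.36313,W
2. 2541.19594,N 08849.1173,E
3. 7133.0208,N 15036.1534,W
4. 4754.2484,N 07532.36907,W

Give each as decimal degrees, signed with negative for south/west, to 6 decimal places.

Point 1:
  φ: split at 2 digits → 09° and 0.205′; 9 + 0.205/60 = 9.0034167
  N ⇒ keep positive
  Lon: degrees = first 3 digits = 72, minutes = 32.36313; 72 + 32.36313/60 = 72.5393855
  hemisphere W, so the sign is −
Point 2:
  Latitude: split at 2 digits → 25° and 41.19594′; 25 + 41.19594/60 = 25.6865990
  N ⇒ keep positive
  Lon: degrees = first 3 digits = 88, minutes = 49.1173; 88 + 49.1173/60 = 88.8186217
  E → positive
Point 3:
  φ: degrees = first 2 digits = 71, minutes = 33.0208; 71 + 33.0208/60 = 71.5503467
  N ⇒ keep positive
  Longitude: degrees = first 3 digits = 150, minutes = 36.1534; 150 + 36.1534/60 = 150.6025567
  W → negative
Point 4:
  Lat: degrees = first 2 digits = 47, minutes = 54.2484; 47 + 54.2484/60 = 47.9041400
  N ⇒ keep positive
  Longitude: split at 3 digits → 075° and 32.36907′; 75 + 32.36907/60 = 75.5394845
  W ⇒ negate

1. 9.003417, -72.539386
2. 25.686599, 88.818622
3. 71.550347, -150.602557
4. 47.904140, -75.539485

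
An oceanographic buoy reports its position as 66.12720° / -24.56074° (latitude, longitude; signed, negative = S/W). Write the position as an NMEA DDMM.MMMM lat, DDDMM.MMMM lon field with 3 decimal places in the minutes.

6607.632,N / 02433.644,W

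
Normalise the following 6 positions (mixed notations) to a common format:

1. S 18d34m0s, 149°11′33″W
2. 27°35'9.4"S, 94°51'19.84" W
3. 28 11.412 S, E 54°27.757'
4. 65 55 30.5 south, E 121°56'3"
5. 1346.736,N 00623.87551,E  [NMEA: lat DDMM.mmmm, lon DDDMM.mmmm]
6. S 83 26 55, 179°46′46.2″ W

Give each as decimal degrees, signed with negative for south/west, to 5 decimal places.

1. -18.56667, -149.19250
2. -27.58594, -94.85551
3. -28.19020, 54.46262
4. -65.92514, 121.93417
5. 13.77893, 6.39793
6. -83.44861, -179.77950

Point 1:
  Latitude: 18° + 34/60 + 0/3600 = 18 + 0.566667 + 0.000000 = 18.566667
  hemisphere S, so the sign is −
  Lon: 11′ + 33″ = 11.55000′; 149 + 11.55000/60 = 149.192500
  W ⇒ negate
Point 2:
  Latitude: 27° + 35/60 + 9.4/3600 = 27 + 0.583333 + 0.002611 = 27.585944
  S → negative
  λ: 94 + 51/60 + 19.84/3600 = 94.855511
  W → negative
Point 3:
  Latitude: 11.412′ = 0.190200°; total 28.190200
  S → negative
  Longitude: 27.757′ = 0.462617°; total 54.462617
  E ⇒ keep positive
Point 4:
  Lat: 65° + 55/60 + 30.5/3600 = 65 + 0.916667 + 0.008472 = 65.925139
  S ⇒ negate
  Lon: 121 + 56/60 + 3/3600 = 121.934167
  E ⇒ keep positive
Point 5:
  Latitude: degrees = first 2 digits = 13, minutes = 46.736; 13 + 46.736/60 = 13.778933
  N ⇒ keep positive
  Longitude: split at 3 digits → 006° and 23.87551′; 6 + 23.87551/60 = 6.397925
  E → positive
Point 6:
  φ: 83 + 26/60 + 55/3600 = 83.448611
  S ⇒ negate
  Lon: 46′ + 46.2″ = 46.77000′; 179 + 46.77000/60 = 179.779500
  hemisphere W, so the sign is −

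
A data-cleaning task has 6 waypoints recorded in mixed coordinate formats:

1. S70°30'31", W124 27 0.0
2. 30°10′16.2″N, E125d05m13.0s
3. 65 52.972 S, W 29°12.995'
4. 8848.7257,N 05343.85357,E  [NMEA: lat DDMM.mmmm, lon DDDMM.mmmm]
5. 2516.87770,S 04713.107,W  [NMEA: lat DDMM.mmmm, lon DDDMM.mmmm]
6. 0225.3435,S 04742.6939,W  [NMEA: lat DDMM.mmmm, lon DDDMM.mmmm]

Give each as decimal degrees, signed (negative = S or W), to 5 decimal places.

1. -70.50861, -124.45000
2. 30.17117, 125.08694
3. -65.88287, -29.21658
4. 88.81210, 53.73089
5. -25.28130, -47.21845
6. -2.42239, -47.71157

Point 1:
  Lat: 70 + 30/60 + 31/3600 = 70.508611
  S ⇒ negate
  Lon: 124 + 27/60 + 0/3600 = 124.450000
  hemisphere W, so the sign is −
Point 2:
  φ: 30 + 10/60 + 16.2/3600 = 30.171167
  N ⇒ keep positive
  Lon: 125° + 5/60 + 13/3600 = 125 + 0.083333 + 0.003611 = 125.086944
  E → positive
Point 3:
  φ: 52.972′ = 0.882867°; total 65.882867
  S → negative
  Lon: 29 + 12.995/60 = 29.216583
  W → negative
Point 4:
  Latitude: degrees = first 2 digits = 88, minutes = 48.7257; 88 + 48.7257/60 = 88.812095
  N → positive
  Longitude: split at 3 digits → 053° and 43.85357′; 53 + 43.85357/60 = 53.730893
  E → positive
Point 5:
  Lat: split at 2 digits → 25° and 16.8777′; 25 + 16.8777/60 = 25.281295
  S ⇒ negate
  λ: split at 3 digits → 047° and 13.107′; 47 + 13.107/60 = 47.218450
  hemisphere W, so the sign is −
Point 6:
  Lat: degrees = first 2 digits = 2, minutes = 25.3435; 2 + 25.3435/60 = 2.422392
  S → negative
  λ: degrees = first 3 digits = 47, minutes = 42.6939; 47 + 42.6939/60 = 47.711565
  W ⇒ negate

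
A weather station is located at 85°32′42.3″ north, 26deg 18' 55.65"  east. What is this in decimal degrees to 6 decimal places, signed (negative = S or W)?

Latitude: 85 + 32/60 + 42.3/3600 = 85.5450833
N → positive
Longitude: 26 + 18/60 + 55.65/3600 = 26.3154583
E ⇒ keep positive

85.545083, 26.315458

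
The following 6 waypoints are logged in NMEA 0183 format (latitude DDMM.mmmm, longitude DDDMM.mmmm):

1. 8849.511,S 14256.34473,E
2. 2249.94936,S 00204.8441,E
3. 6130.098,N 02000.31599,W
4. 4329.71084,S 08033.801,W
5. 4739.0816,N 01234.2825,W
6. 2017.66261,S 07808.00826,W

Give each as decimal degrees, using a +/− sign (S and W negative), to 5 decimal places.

1. -88.82518, 142.93908
2. -22.83249, 2.08074
3. 61.50163, -20.00527
4. -43.49518, -80.56335
5. 47.65136, -12.57138
6. -20.29438, -78.13347

Point 1:
  Lat: degrees = first 2 digits = 88, minutes = 49.511; 88 + 49.511/60 = 88.825183
  S → negative
  Longitude: split at 3 digits → 142° and 56.34473′; 142 + 56.34473/60 = 142.939079
  E ⇒ keep positive
Point 2:
  Latitude: degrees = first 2 digits = 22, minutes = 49.94936; 22 + 49.94936/60 = 22.832489
  S → negative
  Longitude: split at 3 digits → 002° and 4.8441′; 2 + 4.8441/60 = 2.080735
  E → positive
Point 3:
  Latitude: split at 2 digits → 61° and 30.098′; 61 + 30.098/60 = 61.501633
  N ⇒ keep positive
  Longitude: degrees = first 3 digits = 20, minutes = 0.31599; 20 + 0.31599/60 = 20.005267
  hemisphere W, so the sign is −
Point 4:
  Latitude: split at 2 digits → 43° and 29.71084′; 43 + 29.71084/60 = 43.495181
  S ⇒ negate
  Lon: split at 3 digits → 080° and 33.801′; 80 + 33.801/60 = 80.563350
  hemisphere W, so the sign is −
Point 5:
  Latitude: split at 2 digits → 47° and 39.0816′; 47 + 39.0816/60 = 47.651360
  N ⇒ keep positive
  λ: split at 3 digits → 012° and 34.2825′; 12 + 34.2825/60 = 12.571375
  W → negative
Point 6:
  φ: degrees = first 2 digits = 20, minutes = 17.66261; 20 + 17.66261/60 = 20.294377
  hemisphere S, so the sign is −
  λ: degrees = first 3 digits = 78, minutes = 8.00826; 78 + 8.00826/60 = 78.133471
  W ⇒ negate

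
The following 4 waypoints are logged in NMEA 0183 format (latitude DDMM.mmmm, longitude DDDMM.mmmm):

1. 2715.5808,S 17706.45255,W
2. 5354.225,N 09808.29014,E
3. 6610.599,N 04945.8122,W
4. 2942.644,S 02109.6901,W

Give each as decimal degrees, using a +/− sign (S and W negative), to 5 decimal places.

Point 1:
  φ: degrees = first 2 digits = 27, minutes = 15.5808; 27 + 15.5808/60 = 27.259680
  hemisphere S, so the sign is −
  λ: degrees = first 3 digits = 177, minutes = 6.45255; 177 + 6.45255/60 = 177.107543
  hemisphere W, so the sign is −
Point 2:
  Lat: degrees = first 2 digits = 53, minutes = 54.225; 53 + 54.225/60 = 53.903750
  N → positive
  λ: degrees = first 3 digits = 98, minutes = 8.29014; 98 + 8.29014/60 = 98.138169
  E ⇒ keep positive
Point 3:
  φ: degrees = first 2 digits = 66, minutes = 10.599; 66 + 10.599/60 = 66.176650
  N → positive
  Lon: degrees = first 3 digits = 49, minutes = 45.8122; 49 + 45.8122/60 = 49.763537
  hemisphere W, so the sign is −
Point 4:
  Lat: split at 2 digits → 29° and 42.644′; 29 + 42.644/60 = 29.710733
  S → negative
  Longitude: split at 3 digits → 021° and 9.6901′; 21 + 9.6901/60 = 21.161502
  W → negative

1. -27.25968, -177.10754
2. 53.90375, 98.13817
3. 66.17665, -49.76354
4. -29.71073, -21.16150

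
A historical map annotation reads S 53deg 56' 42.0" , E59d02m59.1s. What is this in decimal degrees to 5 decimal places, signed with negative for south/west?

Latitude: 53° + 56/60 + 42/3600 = 53 + 0.933333 + 0.011667 = 53.945000
S ⇒ negate
λ: 2′ + 59.1″ = 2.98500′; 59 + 2.98500/60 = 59.049750
E → positive

-53.94500, 59.04975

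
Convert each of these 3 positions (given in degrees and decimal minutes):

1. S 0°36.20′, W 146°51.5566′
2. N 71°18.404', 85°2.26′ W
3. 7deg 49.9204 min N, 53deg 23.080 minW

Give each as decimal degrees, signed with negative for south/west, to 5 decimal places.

Point 1:
  φ: 36.2′ = 0.603333°; total 0.603333
  S ⇒ negate
  λ: 146 + 51.5566/60 = 146.859277
  W → negative
Point 2:
  Lat: 18.404′ = 0.306733°; total 71.306733
  N ⇒ keep positive
  Longitude: 85 + 2.26/60 = 85.037667
  W ⇒ negate
Point 3:
  Latitude: 49.9204′ = 0.832007°; total 7.832007
  N → positive
  Lon: 53 + 23.08/60 = 53.384667
  W → negative

1. -0.60333, -146.85928
2. 71.30673, -85.03767
3. 7.83201, -53.38467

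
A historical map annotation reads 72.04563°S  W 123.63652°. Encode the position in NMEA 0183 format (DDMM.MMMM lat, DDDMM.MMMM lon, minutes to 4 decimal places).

7202.7378,S / 12338.1912,W

φ: fractional part 0.045630 → 2.737800 minutes
Lon: fractional part 0.636520 → 38.191200 minutes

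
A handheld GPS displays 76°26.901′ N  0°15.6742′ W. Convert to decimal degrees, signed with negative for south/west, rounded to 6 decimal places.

Lat: 26.901′ = 0.448350°; total 76.4483500
N ⇒ keep positive
Lon: 15.6742′ = 0.261237°; total 0.2612367
hemisphere W, so the sign is −

76.448350, -0.261237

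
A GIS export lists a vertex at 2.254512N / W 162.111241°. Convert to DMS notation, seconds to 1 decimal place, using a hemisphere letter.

Lat: whole degrees 2; 15.27072′ → 15′ and 16.243″
Longitude: 0.111241 × 60 = 6.67446′ → 6′, remainder × 60 = 40.468″

2°15′16.2″ N, 162°06′40.5″ W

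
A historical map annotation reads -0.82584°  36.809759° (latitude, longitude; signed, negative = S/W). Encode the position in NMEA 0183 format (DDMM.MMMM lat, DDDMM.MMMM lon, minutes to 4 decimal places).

0049.5504,S / 03648.5855,E

Latitude is negative → S; |value| = 0.825840
Latitude: minutes = (0.825840 − 0) × 60 = 49.550400
Lon: minutes = (36.809759 − 36) × 60 = 48.585540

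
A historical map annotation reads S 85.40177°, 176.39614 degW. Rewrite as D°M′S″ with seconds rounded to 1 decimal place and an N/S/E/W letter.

φ: 0.401770 × 60 = 24.10620′ → 24′, remainder × 60 = 6.372″
Longitude: 0.396140° → 23.76840′; 0.76840 × 60 = 46.104″

85°24′6.4″ S, 176°23′46.1″ W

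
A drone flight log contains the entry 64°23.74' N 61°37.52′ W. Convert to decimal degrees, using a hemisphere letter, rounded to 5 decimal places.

64.39567° N, 61.62533° W

φ: 23.74′ = 0.395667°; total 64.395667
Longitude: 61 + 37.52/60 = 61.625333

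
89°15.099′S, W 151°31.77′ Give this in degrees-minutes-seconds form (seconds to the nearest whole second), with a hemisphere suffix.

Lat: fractional minutes 0.09900 × 60 = 5.94″
Lon: 31.77000′ → 31′ and 0.77000 × 60 = 46.20″

89°15′6″ S, 151°31′46″ W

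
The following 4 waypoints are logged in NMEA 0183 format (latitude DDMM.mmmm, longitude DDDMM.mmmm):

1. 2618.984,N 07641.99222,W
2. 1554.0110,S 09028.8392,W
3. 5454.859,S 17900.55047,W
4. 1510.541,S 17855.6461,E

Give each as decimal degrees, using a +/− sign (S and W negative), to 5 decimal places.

Point 1:
  Lat: split at 2 digits → 26° and 18.984′; 26 + 18.984/60 = 26.316400
  N ⇒ keep positive
  λ: split at 3 digits → 076° and 41.99222′; 76 + 41.99222/60 = 76.699870
  hemisphere W, so the sign is −
Point 2:
  Lat: degrees = first 2 digits = 15, minutes = 54.011; 15 + 54.011/60 = 15.900183
  S ⇒ negate
  Longitude: degrees = first 3 digits = 90, minutes = 28.8392; 90 + 28.8392/60 = 90.480653
  W → negative
Point 3:
  Lat: split at 2 digits → 54° and 54.859′; 54 + 54.859/60 = 54.914317
  hemisphere S, so the sign is −
  λ: split at 3 digits → 179° and 0.55047′; 179 + 0.55047/60 = 179.009175
  W ⇒ negate
Point 4:
  Latitude: split at 2 digits → 15° and 10.541′; 15 + 10.541/60 = 15.175683
  hemisphere S, so the sign is −
  λ: degrees = first 3 digits = 178, minutes = 55.6461; 178 + 55.6461/60 = 178.927435
  E ⇒ keep positive

1. 26.31640, -76.69987
2. -15.90018, -90.48065
3. -54.91432, -179.00917
4. -15.17568, 178.92744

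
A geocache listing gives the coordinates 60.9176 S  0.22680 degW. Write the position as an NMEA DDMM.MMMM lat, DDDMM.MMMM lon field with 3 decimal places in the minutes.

Lat: fractional part 0.917600 → 55.05600 minutes
λ: minutes = (0.226800 − 0) × 60 = 13.60800

6055.056,S / 00013.608,W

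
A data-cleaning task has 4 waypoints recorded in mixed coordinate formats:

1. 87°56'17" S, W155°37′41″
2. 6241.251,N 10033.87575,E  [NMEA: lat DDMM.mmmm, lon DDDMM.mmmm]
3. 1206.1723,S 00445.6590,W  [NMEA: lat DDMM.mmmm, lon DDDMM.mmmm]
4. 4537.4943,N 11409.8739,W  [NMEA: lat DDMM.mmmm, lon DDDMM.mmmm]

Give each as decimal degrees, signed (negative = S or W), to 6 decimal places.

1. -87.938056, -155.628056
2. 62.687517, 100.564596
3. -12.102872, -4.760983
4. 45.624905, -114.164565

Point 1:
  Latitude: 56′ + 17″ = 56.28333′; 87 + 56.28333/60 = 87.9380556
  S ⇒ negate
  Lon: 155 + 37/60 + 41/3600 = 155.6280556
  W → negative
Point 2:
  φ: split at 2 digits → 62° and 41.251′; 62 + 41.251/60 = 62.6875167
  N ⇒ keep positive
  λ: split at 3 digits → 100° and 33.87575′; 100 + 33.87575/60 = 100.5645958
  E ⇒ keep positive
Point 3:
  Latitude: split at 2 digits → 12° and 6.1723′; 12 + 6.1723/60 = 12.1028717
  S ⇒ negate
  Lon: degrees = first 3 digits = 4, minutes = 45.659; 4 + 45.659/60 = 4.7609833
  W ⇒ negate
Point 4:
  Lat: degrees = first 2 digits = 45, minutes = 37.4943; 45 + 37.4943/60 = 45.6249050
  N ⇒ keep positive
  Longitude: split at 3 digits → 114° and 9.8739′; 114 + 9.8739/60 = 114.1645650
  hemisphere W, so the sign is −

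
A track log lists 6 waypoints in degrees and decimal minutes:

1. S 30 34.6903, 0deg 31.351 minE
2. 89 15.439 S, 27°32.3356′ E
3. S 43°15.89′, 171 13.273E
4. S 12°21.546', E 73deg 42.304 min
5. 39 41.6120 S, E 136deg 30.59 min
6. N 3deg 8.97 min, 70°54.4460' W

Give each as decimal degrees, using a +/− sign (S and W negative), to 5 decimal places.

Point 1:
  Latitude: 34.6903′ = 0.578172°; total 30.578172
  S ⇒ negate
  λ: 0 + 31.351/60 = 0.522517
  E ⇒ keep positive
Point 2:
  Lat: 15.439′ = 0.257317°; total 89.257317
  hemisphere S, so the sign is −
  Lon: 27 + 32.3356/60 = 27.538927
  E ⇒ keep positive
Point 3:
  Latitude: 15.89′ = 0.264833°; total 43.264833
  hemisphere S, so the sign is −
  Longitude: 13.273′ = 0.221217°; total 171.221217
  E → positive
Point 4:
  Lat: 21.546′ = 0.359100°; total 12.359100
  S → negative
  Lon: 42.304′ = 0.705067°; total 73.705067
  E → positive
Point 5:
  φ: 39 + 41.612/60 = 39.693533
  S ⇒ negate
  Longitude: 136 + 30.59/60 = 136.509833
  E ⇒ keep positive
Point 6:
  Lat: 8.97′ = 0.149500°; total 3.149500
  N → positive
  Lon: 70 + 54.446/60 = 70.907433
  W ⇒ negate

1. -30.57817, 0.52252
2. -89.25732, 27.53893
3. -43.26483, 171.22122
4. -12.35910, 73.70507
5. -39.69353, 136.50983
6. 3.14950, -70.90743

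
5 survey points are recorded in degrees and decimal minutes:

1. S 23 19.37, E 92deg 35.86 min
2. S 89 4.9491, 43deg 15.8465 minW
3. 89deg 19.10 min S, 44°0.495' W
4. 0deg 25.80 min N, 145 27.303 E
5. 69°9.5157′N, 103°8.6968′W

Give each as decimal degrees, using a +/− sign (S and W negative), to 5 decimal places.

Point 1:
  Latitude: 19.37′ = 0.322833°; total 23.322833
  hemisphere S, so the sign is −
  λ: 35.86′ = 0.597667°; total 92.597667
  E → positive
Point 2:
  Lat: 4.9491′ = 0.082485°; total 89.082485
  S ⇒ negate
  Lon: 15.8465′ = 0.264108°; total 43.264108
  W → negative
Point 3:
  φ: 19.1′ = 0.318333°; total 89.318333
  S → negative
  Longitude: 0.495′ = 0.008250°; total 44.008250
  W ⇒ negate
Point 4:
  Lat: 25.8′ = 0.430000°; total 0.430000
  N → positive
  Longitude: 27.303′ = 0.455050°; total 145.455050
  E → positive
Point 5:
  φ: 69 + 9.5157/60 = 69.158595
  N ⇒ keep positive
  Lon: 103 + 8.6968/60 = 103.144947
  hemisphere W, so the sign is −

1. -23.32283, 92.59767
2. -89.08249, -43.26411
3. -89.31833, -44.00825
4. 0.43000, 145.45505
5. 69.15860, -103.14495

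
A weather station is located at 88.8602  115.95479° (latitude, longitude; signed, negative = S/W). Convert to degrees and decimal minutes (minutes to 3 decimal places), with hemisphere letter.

88° 51.612′ N, 115° 57.287′ E

Lat: 88° + 0.860200 × 60 = 88° 51.61200′
Longitude: fractional part 0.954790 → 57.28740 minutes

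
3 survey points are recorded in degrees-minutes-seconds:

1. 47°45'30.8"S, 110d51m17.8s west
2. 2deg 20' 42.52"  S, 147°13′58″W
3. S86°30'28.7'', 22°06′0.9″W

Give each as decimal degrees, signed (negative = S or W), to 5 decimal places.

1. -47.75856, -110.85494
2. -2.34514, -147.23278
3. -86.50797, -22.10025

Point 1:
  Latitude: 45′ + 30.8″ = 45.51333′; 47 + 45.51333/60 = 47.758556
  hemisphere S, so the sign is −
  Longitude: 110° + 51/60 + 17.8/3600 = 110 + 0.850000 + 0.004944 = 110.854944
  W → negative
Point 2:
  Lat: 2 + 20/60 + 42.52/3600 = 2.345144
  hemisphere S, so the sign is −
  Lon: 147 + 13/60 + 58/3600 = 147.232778
  W ⇒ negate
Point 3:
  Latitude: 86 + 30/60 + 28.7/3600 = 86.507972
  S ⇒ negate
  λ: 22° + 6/60 + 0.9/3600 = 22 + 0.100000 + 0.000250 = 22.100250
  W ⇒ negate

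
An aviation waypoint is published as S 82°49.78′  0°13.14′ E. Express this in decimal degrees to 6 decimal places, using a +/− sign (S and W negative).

-82.829667, 0.219000

Latitude: 82 + 49.78/60 = 82.8296667
S → negative
Longitude: 0 + 13.14/60 = 0.2190000
E → positive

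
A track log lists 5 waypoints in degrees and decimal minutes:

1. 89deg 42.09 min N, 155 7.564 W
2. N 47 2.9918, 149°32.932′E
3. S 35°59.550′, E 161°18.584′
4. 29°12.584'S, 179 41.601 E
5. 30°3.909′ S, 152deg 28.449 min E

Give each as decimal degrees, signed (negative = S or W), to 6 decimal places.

1. 89.701500, -155.126067
2. 47.049863, 149.548867
3. -35.992500, 161.309733
4. -29.209733, 179.693350
5. -30.065150, 152.474150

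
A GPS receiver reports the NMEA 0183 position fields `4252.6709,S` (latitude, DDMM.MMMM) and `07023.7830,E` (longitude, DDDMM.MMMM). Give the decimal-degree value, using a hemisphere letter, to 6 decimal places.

42.877848° S, 70.396383° E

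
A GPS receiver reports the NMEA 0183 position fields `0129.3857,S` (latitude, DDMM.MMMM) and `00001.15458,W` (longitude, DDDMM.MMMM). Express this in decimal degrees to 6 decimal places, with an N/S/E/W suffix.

1.489762° S, 0.019243° W

Latitude: split at 2 digits → 01° and 29.3857′; 1 + 29.3857/60 = 1.4897617
Longitude: degrees = first 3 digits = 0, minutes = 1.15458; 0 + 1.15458/60 = 0.0192430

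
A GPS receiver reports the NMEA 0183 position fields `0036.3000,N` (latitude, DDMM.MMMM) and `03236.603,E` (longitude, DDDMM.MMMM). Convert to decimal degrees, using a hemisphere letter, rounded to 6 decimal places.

0.605000° N, 32.610050° E

Lat: split at 2 digits → 00° and 36.3′; 0 + 36.3/60 = 0.6050000
Longitude: split at 3 digits → 032° and 36.603′; 32 + 36.603/60 = 32.6100500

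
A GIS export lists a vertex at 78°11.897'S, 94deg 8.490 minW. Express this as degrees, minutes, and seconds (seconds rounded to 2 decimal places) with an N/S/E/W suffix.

Latitude: 11.89700′ → 11′ and 0.89700 × 60 = 53.8200″
λ: fractional minutes 0.49000 × 60 = 29.4000″

78°11′53.82″ S, 94°08′29.40″ W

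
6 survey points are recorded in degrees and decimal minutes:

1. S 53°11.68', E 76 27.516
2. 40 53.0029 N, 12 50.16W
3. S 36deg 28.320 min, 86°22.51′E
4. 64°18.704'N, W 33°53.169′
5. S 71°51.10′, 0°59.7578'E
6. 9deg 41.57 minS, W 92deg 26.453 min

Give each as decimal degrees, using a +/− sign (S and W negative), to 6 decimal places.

Point 1:
  φ: 53 + 11.68/60 = 53.1946667
  S ⇒ negate
  Lon: 76 + 27.516/60 = 76.4586000
  E ⇒ keep positive
Point 2:
  φ: 40 + 53.0029/60 = 40.8833817
  N → positive
  λ: 12 + 50.16/60 = 12.8360000
  W ⇒ negate
Point 3:
  φ: 36 + 28.32/60 = 36.4720000
  S ⇒ negate
  Longitude: 86 + 22.51/60 = 86.3751667
  E ⇒ keep positive
Point 4:
  φ: 64 + 18.704/60 = 64.3117333
  N ⇒ keep positive
  Lon: 53.169′ = 0.886150°; total 33.8861500
  W → negative
Point 5:
  φ: 71 + 51.1/60 = 71.8516667
  S → negative
  λ: 59.7578′ = 0.995963°; total 0.9959633
  E ⇒ keep positive
Point 6:
  φ: 9 + 41.57/60 = 9.6928333
  hemisphere S, so the sign is −
  Lon: 26.453′ = 0.440883°; total 92.4408833
  W → negative

1. -53.194667, 76.458600
2. 40.883382, -12.836000
3. -36.472000, 86.375167
4. 64.311733, -33.886150
5. -71.851667, 0.995963
6. -9.692833, -92.440883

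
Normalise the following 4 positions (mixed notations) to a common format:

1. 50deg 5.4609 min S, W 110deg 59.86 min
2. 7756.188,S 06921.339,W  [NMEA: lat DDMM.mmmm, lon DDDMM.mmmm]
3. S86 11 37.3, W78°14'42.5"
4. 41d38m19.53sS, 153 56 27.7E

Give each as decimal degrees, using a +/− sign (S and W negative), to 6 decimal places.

Point 1:
  Lat: 5.4609′ = 0.091015°; total 50.0910150
  S → negative
  λ: 59.86′ = 0.997667°; total 110.9976667
  W → negative
Point 2:
  Lat: degrees = first 2 digits = 77, minutes = 56.188; 77 + 56.188/60 = 77.9364667
  S ⇒ negate
  Longitude: degrees = first 3 digits = 69, minutes = 21.339; 69 + 21.339/60 = 69.3556500
  hemisphere W, so the sign is −
Point 3:
  Lat: 86 + 11/60 + 37.3/3600 = 86.1936944
  hemisphere S, so the sign is −
  Lon: 14′ + 42.5″ = 14.70833′; 78 + 14.70833/60 = 78.2451389
  hemisphere W, so the sign is −
Point 4:
  φ: 38′ + 19.53″ = 38.32550′; 41 + 38.32550/60 = 41.6387583
  hemisphere S, so the sign is −
  Lon: 153° + 56/60 + 27.7/3600 = 153 + 0.933333 + 0.007694 = 153.9410278
  E ⇒ keep positive

1. -50.091015, -110.997667
2. -77.936467, -69.355650
3. -86.193694, -78.245139
4. -41.638758, 153.941028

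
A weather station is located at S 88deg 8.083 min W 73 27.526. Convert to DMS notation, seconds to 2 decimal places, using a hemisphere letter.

Latitude: fractional minutes 0.08300 × 60 = 4.9800″
Longitude: fractional minutes 0.52600 × 60 = 31.5600″

88°08′4.98″ S, 73°27′31.56″ W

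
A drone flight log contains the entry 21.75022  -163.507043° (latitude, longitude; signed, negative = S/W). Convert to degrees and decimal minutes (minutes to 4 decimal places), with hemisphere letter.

21° 45.0132′ N, 163° 30.4226′ W

φ: 21° + 0.750220 × 60 = 21° 45.013200′
Longitude is negative → W; |value| = 163.507043
Longitude: fractional part 0.507043 → 30.422580 minutes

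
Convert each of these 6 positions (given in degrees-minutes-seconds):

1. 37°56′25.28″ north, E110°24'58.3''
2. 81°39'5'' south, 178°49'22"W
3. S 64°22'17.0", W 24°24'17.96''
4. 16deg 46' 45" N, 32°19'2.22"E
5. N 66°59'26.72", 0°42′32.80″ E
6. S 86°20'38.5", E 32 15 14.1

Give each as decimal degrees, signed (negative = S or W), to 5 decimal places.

1. 37.94036, 110.41619
2. -81.65139, -178.82278
3. -64.37139, -24.40499
4. 16.77917, 32.31728
5. 66.99076, 0.70911
6. -86.34403, 32.25392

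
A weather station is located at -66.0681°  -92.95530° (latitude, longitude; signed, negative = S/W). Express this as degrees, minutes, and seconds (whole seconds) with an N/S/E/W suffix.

66°04′5″ S, 92°57′19″ W

Latitude is negative → S; |value| = 66.068100
Latitude: 0.068100° → 4.08600′; 0.08600 × 60 = 5.16″
Longitude is negative → W; |value| = 92.955300
Longitude: whole degrees 92; 57.31800′ → 57′ and 19.08″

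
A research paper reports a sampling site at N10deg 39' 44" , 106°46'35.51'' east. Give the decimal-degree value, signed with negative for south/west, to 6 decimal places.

10.662222, 106.776531

Latitude: 10° + 39/60 + 44/3600 = 10 + 0.650000 + 0.012222 = 10.6622222
N ⇒ keep positive
λ: 46′ + 35.51″ = 46.59183′; 106 + 46.59183/60 = 106.7765306
E ⇒ keep positive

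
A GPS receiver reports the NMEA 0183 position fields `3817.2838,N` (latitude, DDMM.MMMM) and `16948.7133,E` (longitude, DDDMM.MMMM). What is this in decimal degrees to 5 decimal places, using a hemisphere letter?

38.28806° N, 169.81189° E

Lat: split at 2 digits → 38° and 17.2838′; 38 + 17.2838/60 = 38.288063
Lon: split at 3 digits → 169° and 48.7133′; 169 + 48.7133/60 = 169.811888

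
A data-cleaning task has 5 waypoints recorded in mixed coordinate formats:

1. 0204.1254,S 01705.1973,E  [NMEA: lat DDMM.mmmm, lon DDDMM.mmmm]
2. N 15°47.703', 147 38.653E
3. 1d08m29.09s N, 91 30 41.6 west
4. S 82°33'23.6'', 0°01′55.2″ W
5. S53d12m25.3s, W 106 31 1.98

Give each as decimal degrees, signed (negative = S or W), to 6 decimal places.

Point 1:
  φ: split at 2 digits → 02° and 4.1254′; 2 + 4.1254/60 = 2.0687567
  S ⇒ negate
  Lon: degrees = first 3 digits = 17, minutes = 5.1973; 17 + 5.1973/60 = 17.0866217
  E → positive
Point 2:
  Latitude: 47.703′ = 0.795050°; total 15.7950500
  N → positive
  Lon: 147 + 38.653/60 = 147.6442167
  E → positive
Point 3:
  Lat: 8′ + 29.09″ = 8.48483′; 1 + 8.48483/60 = 1.1414139
  N ⇒ keep positive
  Lon: 30′ + 41.6″ = 30.69333′; 91 + 30.69333/60 = 91.5115556
  hemisphere W, so the sign is −
Point 4:
  φ: 33′ + 23.6″ = 33.39333′; 82 + 33.39333/60 = 82.5565556
  S → negative
  Lon: 0 + 1/60 + 55.2/3600 = 0.0320000
  W → negative
Point 5:
  Latitude: 53° + 12/60 + 25.3/3600 = 53 + 0.200000 + 0.007028 = 53.2070278
  S ⇒ negate
  Longitude: 31′ + 1.98″ = 31.03300′; 106 + 31.03300/60 = 106.5172167
  W → negative

1. -2.068757, 17.086622
2. 15.795050, 147.644217
3. 1.141414, -91.511556
4. -82.556556, -0.032000
5. -53.207028, -106.517217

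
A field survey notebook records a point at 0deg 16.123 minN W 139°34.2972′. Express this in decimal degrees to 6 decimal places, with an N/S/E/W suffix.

0.268717° N, 139.571620° W

Latitude: 16.123′ = 0.268717°; total 0.2687167
Longitude: 34.2972′ = 0.571620°; total 139.5716200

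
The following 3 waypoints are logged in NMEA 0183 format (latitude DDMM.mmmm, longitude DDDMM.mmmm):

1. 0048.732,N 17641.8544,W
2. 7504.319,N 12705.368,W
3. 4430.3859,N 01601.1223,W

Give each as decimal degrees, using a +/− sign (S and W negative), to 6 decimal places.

1. 0.812200, -176.697573
2. 75.071983, -127.089467
3. 44.506432, -16.018705

Point 1:
  Lat: degrees = first 2 digits = 0, minutes = 48.732; 0 + 48.732/60 = 0.8122000
  N ⇒ keep positive
  Lon: degrees = first 3 digits = 176, minutes = 41.8544; 176 + 41.8544/60 = 176.6975733
  W ⇒ negate
Point 2:
  φ: split at 2 digits → 75° and 4.319′; 75 + 4.319/60 = 75.0719833
  N → positive
  Longitude: degrees = first 3 digits = 127, minutes = 5.368; 127 + 5.368/60 = 127.0894667
  hemisphere W, so the sign is −
Point 3:
  φ: split at 2 digits → 44° and 30.3859′; 44 + 30.3859/60 = 44.5064317
  N ⇒ keep positive
  Lon: split at 3 digits → 016° and 1.1223′; 16 + 1.1223/60 = 16.0187050
  W → negative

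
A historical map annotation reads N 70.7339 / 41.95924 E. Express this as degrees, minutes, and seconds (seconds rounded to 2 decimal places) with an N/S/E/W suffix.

70°44′2.04″ N, 41°57′33.26″ E

Lat: 0.733900° → 44.03400′; 0.03400 × 60 = 2.0400″
λ: 0.959240° → 57.55440′; 0.55440 × 60 = 33.2640″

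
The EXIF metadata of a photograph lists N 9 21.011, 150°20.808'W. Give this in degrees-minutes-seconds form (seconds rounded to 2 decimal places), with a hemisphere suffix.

9°21′0.66″ N, 150°20′48.48″ W

Latitude: 21.01100′ → 21′ and 0.01100 × 60 = 0.6600″
λ: 20.80800′ → 20′ and 0.80800 × 60 = 48.4800″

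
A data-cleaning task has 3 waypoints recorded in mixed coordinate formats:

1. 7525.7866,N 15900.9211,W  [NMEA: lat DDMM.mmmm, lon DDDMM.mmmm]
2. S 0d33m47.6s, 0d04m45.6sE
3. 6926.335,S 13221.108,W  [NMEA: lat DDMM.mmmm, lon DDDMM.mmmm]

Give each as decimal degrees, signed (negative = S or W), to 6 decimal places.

Point 1:
  Latitude: degrees = first 2 digits = 75, minutes = 25.7866; 75 + 25.7866/60 = 75.4297767
  N ⇒ keep positive
  λ: split at 3 digits → 159° and 0.9211′; 159 + 0.9211/60 = 159.0153517
  hemisphere W, so the sign is −
Point 2:
  Latitude: 0° + 33/60 + 47.6/3600 = 0 + 0.550000 + 0.013222 = 0.5632222
  S ⇒ negate
  Lon: 0° + 4/60 + 45.6/3600 = 0 + 0.066667 + 0.012667 = 0.0793333
  E → positive
Point 3:
  Latitude: degrees = first 2 digits = 69, minutes = 26.335; 69 + 26.335/60 = 69.4389167
  S ⇒ negate
  Lon: split at 3 digits → 132° and 21.108′; 132 + 21.108/60 = 132.3518000
  W ⇒ negate

1. 75.429777, -159.015352
2. -0.563222, 0.079333
3. -69.438917, -132.351800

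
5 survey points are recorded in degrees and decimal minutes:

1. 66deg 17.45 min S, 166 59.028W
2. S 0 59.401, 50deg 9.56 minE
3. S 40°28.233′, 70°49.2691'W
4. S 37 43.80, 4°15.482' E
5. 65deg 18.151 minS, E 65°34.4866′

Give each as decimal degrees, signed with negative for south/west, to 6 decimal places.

1. -66.290833, -166.983800
2. -0.990017, 50.159333
3. -40.470550, -70.821152
4. -37.730000, 4.258033
5. -65.302517, 65.574777

Point 1:
  φ: 66 + 17.45/60 = 66.2908333
  hemisphere S, so the sign is −
  Longitude: 166 + 59.028/60 = 166.9838000
  hemisphere W, so the sign is −
Point 2:
  φ: 59.401′ = 0.990017°; total 0.9900167
  S → negative
  λ: 9.56′ = 0.159333°; total 50.1593333
  E → positive
Point 3:
  Latitude: 28.233′ = 0.470550°; total 40.4705500
  S ⇒ negate
  λ: 70 + 49.2691/60 = 70.8211517
  W → negative
Point 4:
  φ: 43.8′ = 0.730000°; total 37.7300000
  hemisphere S, so the sign is −
  Longitude: 15.482′ = 0.258033°; total 4.2580333
  E → positive
Point 5:
  Lat: 65 + 18.151/60 = 65.3025167
  S → negative
  Longitude: 34.4866′ = 0.574777°; total 65.5747767
  E ⇒ keep positive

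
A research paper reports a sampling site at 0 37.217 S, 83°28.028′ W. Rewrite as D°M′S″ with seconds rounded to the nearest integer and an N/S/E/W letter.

0°37′13″ S, 83°28′2″ W

φ: fractional minutes 0.21700 × 60 = 13.02″
Lon: 28.02800′ → 28′ and 0.02800 × 60 = 1.68″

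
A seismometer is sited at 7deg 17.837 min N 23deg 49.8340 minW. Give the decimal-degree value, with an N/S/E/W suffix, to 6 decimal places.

Lat: 7 + 17.837/60 = 7.2972833
λ: 23 + 49.834/60 = 23.8305667

7.297283° N, 23.830567° W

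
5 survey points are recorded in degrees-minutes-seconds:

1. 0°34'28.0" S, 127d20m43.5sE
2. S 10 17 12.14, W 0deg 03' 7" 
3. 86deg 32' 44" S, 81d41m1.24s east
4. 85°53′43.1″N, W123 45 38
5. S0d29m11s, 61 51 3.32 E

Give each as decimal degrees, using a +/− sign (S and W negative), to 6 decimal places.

Point 1:
  φ: 34′ + 28″ = 34.46667′; 0 + 34.46667/60 = 0.5744444
  S → negative
  Lon: 20′ + 43.5″ = 20.72500′; 127 + 20.72500/60 = 127.3454167
  E ⇒ keep positive
Point 2:
  Lat: 17′ + 12.14″ = 17.20233′; 10 + 17.20233/60 = 10.2867056
  S ⇒ negate
  Lon: 3′ + 7″ = 3.11667′; 0 + 3.11667/60 = 0.0519444
  W ⇒ negate
Point 3:
  φ: 32′ + 44″ = 32.73333′; 86 + 32.73333/60 = 86.5455556
  S ⇒ negate
  λ: 81 + 41/60 + 1.24/3600 = 81.6836778
  E → positive
Point 4:
  φ: 85 + 53/60 + 43.1/3600 = 85.8953056
  N → positive
  Lon: 123 + 45/60 + 38/3600 = 123.7605556
  hemisphere W, so the sign is −
Point 5:
  Latitude: 0° + 29/60 + 11/3600 = 0 + 0.483333 + 0.003056 = 0.4863889
  hemisphere S, so the sign is −
  λ: 61 + 51/60 + 3.32/3600 = 61.8509222
  E → positive

1. -0.574444, 127.345417
2. -10.286706, -0.051944
3. -86.545556, 81.683678
4. 85.895306, -123.760556
5. -0.486389, 61.850922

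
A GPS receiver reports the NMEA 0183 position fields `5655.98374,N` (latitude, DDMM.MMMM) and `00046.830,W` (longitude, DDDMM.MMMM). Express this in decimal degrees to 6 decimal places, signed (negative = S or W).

Lat: degrees = first 2 digits = 56, minutes = 55.98374; 56 + 55.98374/60 = 56.9330623
N ⇒ keep positive
Longitude: split at 3 digits → 000° and 46.83′; 0 + 46.83/60 = 0.7805000
W ⇒ negate

56.933062, -0.780500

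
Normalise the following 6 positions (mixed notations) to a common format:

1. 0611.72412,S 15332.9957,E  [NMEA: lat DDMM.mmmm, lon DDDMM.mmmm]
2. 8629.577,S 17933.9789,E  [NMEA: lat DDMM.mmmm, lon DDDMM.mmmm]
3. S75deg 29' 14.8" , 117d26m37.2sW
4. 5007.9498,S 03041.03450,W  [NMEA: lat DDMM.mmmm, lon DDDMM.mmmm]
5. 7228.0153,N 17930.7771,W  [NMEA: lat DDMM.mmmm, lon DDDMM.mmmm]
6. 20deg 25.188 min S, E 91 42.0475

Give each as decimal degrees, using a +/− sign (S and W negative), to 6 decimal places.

Point 1:
  Lat: degrees = first 2 digits = 6, minutes = 11.72412; 6 + 11.72412/60 = 6.1954020
  hemisphere S, so the sign is −
  Lon: degrees = first 3 digits = 153, minutes = 32.9957; 153 + 32.9957/60 = 153.5499283
  E → positive
Point 2:
  Lat: degrees = first 2 digits = 86, minutes = 29.577; 86 + 29.577/60 = 86.4929500
  S ⇒ negate
  Lon: degrees = first 3 digits = 179, minutes = 33.9789; 179 + 33.9789/60 = 179.5663150
  E ⇒ keep positive
Point 3:
  φ: 75 + 29/60 + 14.8/3600 = 75.4874444
  S → negative
  Longitude: 26′ + 37.2″ = 26.62000′; 117 + 26.62000/60 = 117.4436667
  W → negative
Point 4:
  Latitude: degrees = first 2 digits = 50, minutes = 7.9498; 50 + 7.9498/60 = 50.1324967
  hemisphere S, so the sign is −
  Lon: split at 3 digits → 030° and 41.0345′; 30 + 41.0345/60 = 30.6839083
  hemisphere W, so the sign is −
Point 5:
  φ: split at 2 digits → 72° and 28.0153′; 72 + 28.0153/60 = 72.4669217
  N → positive
  λ: degrees = first 3 digits = 179, minutes = 30.7771; 179 + 30.7771/60 = 179.5129517
  W ⇒ negate
Point 6:
  Lat: 20 + 25.188/60 = 20.4198000
  S ⇒ negate
  Longitude: 91 + 42.0475/60 = 91.7007917
  E ⇒ keep positive

1. -6.195402, 153.549928
2. -86.492950, 179.566315
3. -75.487444, -117.443667
4. -50.132497, -30.683908
5. 72.466922, -179.512952
6. -20.419800, 91.700792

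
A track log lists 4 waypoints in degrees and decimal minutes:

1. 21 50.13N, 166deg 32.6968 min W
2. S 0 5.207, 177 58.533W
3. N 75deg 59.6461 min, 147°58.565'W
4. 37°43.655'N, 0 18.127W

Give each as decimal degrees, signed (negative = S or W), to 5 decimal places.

Point 1:
  φ: 21 + 50.13/60 = 21.835500
  N ⇒ keep positive
  Longitude: 166 + 32.6968/60 = 166.544947
  hemisphere W, so the sign is −
Point 2:
  Latitude: 5.207′ = 0.086783°; total 0.086783
  S → negative
  Longitude: 177 + 58.533/60 = 177.975550
  hemisphere W, so the sign is −
Point 3:
  Latitude: 75 + 59.6461/60 = 75.994102
  N ⇒ keep positive
  Longitude: 58.565′ = 0.976083°; total 147.976083
  W → negative
Point 4:
  Lat: 43.655′ = 0.727583°; total 37.727583
  N → positive
  Lon: 18.127′ = 0.302117°; total 0.302117
  W ⇒ negate

1. 21.83550, -166.54495
2. -0.08678, -177.97555
3. 75.99410, -147.97608
4. 37.72758, -0.30212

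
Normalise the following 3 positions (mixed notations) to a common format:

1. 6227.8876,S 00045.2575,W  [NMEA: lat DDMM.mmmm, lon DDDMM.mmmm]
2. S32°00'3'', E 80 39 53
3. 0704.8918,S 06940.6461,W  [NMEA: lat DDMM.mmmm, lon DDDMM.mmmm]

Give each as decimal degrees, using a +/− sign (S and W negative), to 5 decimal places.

Point 1:
  Latitude: degrees = first 2 digits = 62, minutes = 27.8876; 62 + 27.8876/60 = 62.464793
  S ⇒ negate
  λ: degrees = first 3 digits = 0, minutes = 45.2575; 0 + 45.2575/60 = 0.754292
  W → negative
Point 2:
  Lat: 32 + 0/60 + 3/3600 = 32.000833
  S → negative
  Lon: 80 + 39/60 + 53/3600 = 80.664722
  E → positive
Point 3:
  Lat: split at 2 digits → 07° and 4.8918′; 7 + 4.8918/60 = 7.081530
  hemisphere S, so the sign is −
  λ: split at 3 digits → 069° and 40.6461′; 69 + 40.6461/60 = 69.677435
  W ⇒ negate

1. -62.46479, -0.75429
2. -32.00083, 80.66472
3. -7.08153, -69.67744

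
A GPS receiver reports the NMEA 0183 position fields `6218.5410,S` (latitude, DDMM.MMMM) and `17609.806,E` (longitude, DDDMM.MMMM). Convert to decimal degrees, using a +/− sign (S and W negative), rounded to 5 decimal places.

-62.30902, 176.16343

Latitude: degrees = first 2 digits = 62, minutes = 18.541; 62 + 18.541/60 = 62.309017
S → negative
Lon: degrees = first 3 digits = 176, minutes = 9.806; 176 + 9.806/60 = 176.163433
E → positive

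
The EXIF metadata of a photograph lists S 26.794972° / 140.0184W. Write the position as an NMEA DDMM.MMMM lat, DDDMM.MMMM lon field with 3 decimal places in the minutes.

Latitude: minutes = (26.794972 − 26) × 60 = 47.69832
λ: fractional part 0.018400 → 1.10400 minutes

2647.698,S / 14001.104,W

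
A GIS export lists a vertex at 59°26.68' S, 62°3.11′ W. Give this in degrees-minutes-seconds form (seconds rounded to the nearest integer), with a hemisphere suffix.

φ: 26.68000′ → 26′ and 0.68000 × 60 = 40.80″
Lon: fractional minutes 0.11000 × 60 = 6.60″

59°26′41″ S, 62°03′7″ W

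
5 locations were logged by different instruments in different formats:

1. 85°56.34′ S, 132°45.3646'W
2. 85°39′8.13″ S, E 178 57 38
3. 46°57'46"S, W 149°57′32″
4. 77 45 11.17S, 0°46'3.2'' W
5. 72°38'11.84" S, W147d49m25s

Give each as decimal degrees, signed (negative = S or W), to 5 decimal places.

Point 1:
  Latitude: 56.34′ = 0.939000°; total 85.939000
  hemisphere S, so the sign is −
  λ: 132 + 45.3646/60 = 132.756077
  hemisphere W, so the sign is −
Point 2:
  φ: 39′ + 8.13″ = 39.13550′; 85 + 39.13550/60 = 85.652258
  S ⇒ negate
  Longitude: 57′ + 38″ = 57.63333′; 178 + 57.63333/60 = 178.960556
  E ⇒ keep positive
Point 3:
  Lat: 46° + 57/60 + 46/3600 = 46 + 0.950000 + 0.012778 = 46.962778
  S ⇒ negate
  Longitude: 149° + 57/60 + 32/3600 = 149 + 0.950000 + 0.008889 = 149.958889
  W → negative
Point 4:
  φ: 77° + 45/60 + 11.17/3600 = 77 + 0.750000 + 0.003103 = 77.753103
  hemisphere S, so the sign is −
  Lon: 0° + 46/60 + 3.2/3600 = 0 + 0.766667 + 0.000889 = 0.767556
  W ⇒ negate
Point 5:
  Lat: 72° + 38/60 + 11.84/3600 = 72 + 0.633333 + 0.003289 = 72.636622
  S → negative
  Lon: 49′ + 25″ = 49.41667′; 147 + 49.41667/60 = 147.823611
  W → negative

1. -85.93900, -132.75608
2. -85.65226, 178.96056
3. -46.96278, -149.95889
4. -77.75310, -0.76756
5. -72.63662, -147.82361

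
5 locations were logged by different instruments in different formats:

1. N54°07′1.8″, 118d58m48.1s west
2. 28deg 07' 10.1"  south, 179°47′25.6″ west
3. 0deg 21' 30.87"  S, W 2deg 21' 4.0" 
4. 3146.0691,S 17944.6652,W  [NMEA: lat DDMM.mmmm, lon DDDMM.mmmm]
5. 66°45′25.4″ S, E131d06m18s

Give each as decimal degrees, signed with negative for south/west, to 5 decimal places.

1. 54.11717, -118.98003
2. -28.11947, -179.79044
3. -0.35858, -2.35111
4. -31.76782, -179.74442
5. -66.75706, 131.10500

Point 1:
  φ: 7′ + 1.8″ = 7.03000′; 54 + 7.03000/60 = 54.117167
  N → positive
  Longitude: 118 + 58/60 + 48.1/3600 = 118.980028
  W ⇒ negate
Point 2:
  φ: 7′ + 10.1″ = 7.16833′; 28 + 7.16833/60 = 28.119472
  hemisphere S, so the sign is −
  Lon: 179° + 47/60 + 25.6/3600 = 179 + 0.783333 + 0.007111 = 179.790444
  hemisphere W, so the sign is −
Point 3:
  Lat: 0° + 21/60 + 30.87/3600 = 0 + 0.350000 + 0.008575 = 0.358575
  S → negative
  Lon: 2° + 21/60 + 4/3600 = 2 + 0.350000 + 0.001111 = 2.351111
  hemisphere W, so the sign is −
Point 4:
  φ: degrees = first 2 digits = 31, minutes = 46.0691; 31 + 46.0691/60 = 31.767818
  S ⇒ negate
  λ: split at 3 digits → 179° and 44.6652′; 179 + 44.6652/60 = 179.744420
  W ⇒ negate
Point 5:
  Lat: 66 + 45/60 + 25.4/3600 = 66.757056
  S ⇒ negate
  Longitude: 131° + 6/60 + 18/3600 = 131 + 0.100000 + 0.005000 = 131.105000
  E → positive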